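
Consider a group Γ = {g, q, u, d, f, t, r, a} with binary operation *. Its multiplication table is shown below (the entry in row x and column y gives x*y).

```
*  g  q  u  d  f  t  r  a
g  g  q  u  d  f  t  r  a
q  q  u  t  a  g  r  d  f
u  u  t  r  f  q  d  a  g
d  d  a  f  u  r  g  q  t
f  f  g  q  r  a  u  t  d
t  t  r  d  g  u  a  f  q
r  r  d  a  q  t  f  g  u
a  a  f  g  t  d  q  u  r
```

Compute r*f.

t

Read row r, column f: r*f = t.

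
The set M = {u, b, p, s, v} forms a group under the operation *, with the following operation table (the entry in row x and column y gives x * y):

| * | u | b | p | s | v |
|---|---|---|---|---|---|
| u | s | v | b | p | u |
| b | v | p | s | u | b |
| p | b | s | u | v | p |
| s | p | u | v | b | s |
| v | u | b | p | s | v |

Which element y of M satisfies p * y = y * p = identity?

First locate the identity: row v matches the header, so v is the identity.
Scan row p for v: p * s = v. Hence p^(-1) = s.
(Structurally, M here is isomorphic to the cyclic group Z_5.)

s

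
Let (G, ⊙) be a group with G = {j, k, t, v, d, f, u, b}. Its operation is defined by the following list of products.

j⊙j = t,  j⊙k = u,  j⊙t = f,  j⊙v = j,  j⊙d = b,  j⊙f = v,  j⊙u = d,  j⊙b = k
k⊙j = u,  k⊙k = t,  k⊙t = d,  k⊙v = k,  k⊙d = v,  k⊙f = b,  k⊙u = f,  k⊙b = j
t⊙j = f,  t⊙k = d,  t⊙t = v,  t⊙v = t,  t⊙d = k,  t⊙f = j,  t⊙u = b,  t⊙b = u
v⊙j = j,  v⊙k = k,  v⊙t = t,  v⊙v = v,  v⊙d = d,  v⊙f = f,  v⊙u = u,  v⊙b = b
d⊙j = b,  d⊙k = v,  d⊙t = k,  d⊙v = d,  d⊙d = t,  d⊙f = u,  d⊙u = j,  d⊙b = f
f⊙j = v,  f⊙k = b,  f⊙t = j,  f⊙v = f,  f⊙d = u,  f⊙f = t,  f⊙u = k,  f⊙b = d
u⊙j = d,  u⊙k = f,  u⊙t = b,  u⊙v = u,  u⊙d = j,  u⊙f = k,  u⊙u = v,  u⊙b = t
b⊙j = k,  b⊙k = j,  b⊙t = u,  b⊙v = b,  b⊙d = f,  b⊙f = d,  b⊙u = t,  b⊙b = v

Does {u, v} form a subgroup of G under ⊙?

Yes

{u, v} contains the identity v.
Checking products: every product of two elements of {u, v} (read from the table) lies in {u, v}, so the set is closed.
In a finite group, a nonempty closed subset is a subgroup. So {u, v} ≤ G.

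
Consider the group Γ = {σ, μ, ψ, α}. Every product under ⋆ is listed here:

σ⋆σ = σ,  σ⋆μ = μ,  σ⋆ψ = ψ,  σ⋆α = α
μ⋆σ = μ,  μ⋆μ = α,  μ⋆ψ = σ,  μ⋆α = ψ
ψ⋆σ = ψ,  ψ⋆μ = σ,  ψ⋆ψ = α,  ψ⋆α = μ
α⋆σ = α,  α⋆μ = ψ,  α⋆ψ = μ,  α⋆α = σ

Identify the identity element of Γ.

The identity e satisfies e ⋆ x = x for all x, so its row in the table reproduces the column headers.
Row σ reads: σ, μ, ψ, α — exactly the header order. So σ is the identity.

σ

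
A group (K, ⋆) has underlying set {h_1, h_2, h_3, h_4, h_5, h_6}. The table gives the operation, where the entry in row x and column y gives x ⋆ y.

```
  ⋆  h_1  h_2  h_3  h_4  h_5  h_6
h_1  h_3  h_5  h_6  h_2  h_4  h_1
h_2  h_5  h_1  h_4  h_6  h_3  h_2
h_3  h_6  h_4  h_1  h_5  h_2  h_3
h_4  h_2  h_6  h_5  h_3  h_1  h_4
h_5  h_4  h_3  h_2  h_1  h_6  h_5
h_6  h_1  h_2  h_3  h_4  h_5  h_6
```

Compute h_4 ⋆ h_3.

Read row h_4, column h_3: h_4 ⋆ h_3 = h_5.
(Structurally, K here is isomorphic to the cyclic group Z_6.)

h_5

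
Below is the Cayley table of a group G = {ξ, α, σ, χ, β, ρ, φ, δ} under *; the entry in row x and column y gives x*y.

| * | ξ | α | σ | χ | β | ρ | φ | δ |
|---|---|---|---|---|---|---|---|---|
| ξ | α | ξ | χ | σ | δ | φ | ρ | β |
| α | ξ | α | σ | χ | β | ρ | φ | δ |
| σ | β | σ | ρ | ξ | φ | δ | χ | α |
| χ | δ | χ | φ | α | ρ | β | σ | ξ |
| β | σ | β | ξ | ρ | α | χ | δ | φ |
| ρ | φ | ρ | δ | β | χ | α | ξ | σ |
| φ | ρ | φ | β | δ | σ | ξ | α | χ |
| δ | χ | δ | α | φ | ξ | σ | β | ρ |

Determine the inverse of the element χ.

First locate the identity: row α matches the header, so α is the identity.
Scan row χ for α: χ*χ = α. Hence χ^(-1) = χ.

χ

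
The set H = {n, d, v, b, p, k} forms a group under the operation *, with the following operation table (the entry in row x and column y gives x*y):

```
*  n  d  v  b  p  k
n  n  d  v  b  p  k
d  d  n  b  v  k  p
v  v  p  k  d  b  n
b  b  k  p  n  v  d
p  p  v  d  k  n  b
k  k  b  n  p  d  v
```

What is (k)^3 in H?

n

k^1 = k
k^2 = k*k = v
k^3 = v*k = n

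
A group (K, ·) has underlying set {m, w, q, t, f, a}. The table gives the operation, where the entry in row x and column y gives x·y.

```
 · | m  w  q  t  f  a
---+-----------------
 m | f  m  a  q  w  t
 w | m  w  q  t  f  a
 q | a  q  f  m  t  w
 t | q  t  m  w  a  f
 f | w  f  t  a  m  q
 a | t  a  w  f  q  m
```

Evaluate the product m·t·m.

a

m·t = q
q·m = a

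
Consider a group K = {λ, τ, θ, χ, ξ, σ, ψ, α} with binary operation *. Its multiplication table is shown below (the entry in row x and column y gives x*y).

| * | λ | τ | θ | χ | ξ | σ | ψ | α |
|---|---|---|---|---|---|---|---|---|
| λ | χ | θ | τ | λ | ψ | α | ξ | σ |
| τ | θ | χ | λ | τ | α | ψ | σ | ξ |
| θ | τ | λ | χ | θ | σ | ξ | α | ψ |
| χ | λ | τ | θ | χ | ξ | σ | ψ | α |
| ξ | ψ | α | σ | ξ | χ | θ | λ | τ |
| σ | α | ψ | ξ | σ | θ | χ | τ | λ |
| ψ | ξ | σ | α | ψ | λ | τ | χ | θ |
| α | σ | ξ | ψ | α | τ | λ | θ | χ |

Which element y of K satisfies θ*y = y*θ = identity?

θ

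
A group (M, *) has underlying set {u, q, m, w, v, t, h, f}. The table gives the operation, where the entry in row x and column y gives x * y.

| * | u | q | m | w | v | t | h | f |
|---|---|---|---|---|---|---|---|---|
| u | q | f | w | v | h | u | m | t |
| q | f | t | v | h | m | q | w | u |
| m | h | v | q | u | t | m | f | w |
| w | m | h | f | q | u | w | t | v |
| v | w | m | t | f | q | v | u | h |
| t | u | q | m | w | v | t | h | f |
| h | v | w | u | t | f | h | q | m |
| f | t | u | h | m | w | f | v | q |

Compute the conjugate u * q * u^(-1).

q

The identity is t. In row u, the entry t sits in column f, so u^(-1) = f.
u * q = f
f * f = q
(Structurally, M here is isomorphic to the quaternion group Q_8.)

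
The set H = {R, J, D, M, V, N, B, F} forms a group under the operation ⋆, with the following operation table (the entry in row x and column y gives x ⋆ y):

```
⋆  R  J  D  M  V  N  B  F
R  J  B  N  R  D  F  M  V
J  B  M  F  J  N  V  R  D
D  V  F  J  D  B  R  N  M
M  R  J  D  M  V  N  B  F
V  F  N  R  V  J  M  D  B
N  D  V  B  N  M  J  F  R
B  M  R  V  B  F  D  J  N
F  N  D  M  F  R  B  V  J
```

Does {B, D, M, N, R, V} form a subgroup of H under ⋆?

D ⋆ D = J, which is not in {B, D, M, N, R, V}.
The subset is not closed under ⋆, so it is not a subgroup.
(Structurally, H here is isomorphic to the quaternion group Q_8.)

No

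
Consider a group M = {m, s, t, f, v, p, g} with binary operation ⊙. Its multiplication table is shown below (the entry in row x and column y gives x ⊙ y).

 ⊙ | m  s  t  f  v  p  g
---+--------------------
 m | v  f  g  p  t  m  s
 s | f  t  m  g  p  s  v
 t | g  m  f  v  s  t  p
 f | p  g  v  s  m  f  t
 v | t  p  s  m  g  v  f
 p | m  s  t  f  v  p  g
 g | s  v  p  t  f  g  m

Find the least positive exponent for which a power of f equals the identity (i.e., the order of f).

7

The identity element is p (its row matches the header).
f^1 = f
f^2 = f ⊙ f = s
f^3 = s ⊙ f = g
f^4 = g ⊙ f = t
f^5 = t ⊙ f = v
f^6 = v ⊙ f = m
f^7 = m ⊙ f = p
The first power of f equal to the identity is f^7, so ord(f) = 7.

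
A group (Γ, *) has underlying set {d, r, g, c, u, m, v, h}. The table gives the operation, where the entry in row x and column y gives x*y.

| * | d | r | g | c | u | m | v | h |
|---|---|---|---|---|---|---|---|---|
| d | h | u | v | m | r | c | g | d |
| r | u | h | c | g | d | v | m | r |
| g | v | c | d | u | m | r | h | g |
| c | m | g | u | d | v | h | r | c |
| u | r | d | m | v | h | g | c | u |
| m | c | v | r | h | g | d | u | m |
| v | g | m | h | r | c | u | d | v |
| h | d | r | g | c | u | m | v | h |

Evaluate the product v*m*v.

c

v*m = u
u*v = c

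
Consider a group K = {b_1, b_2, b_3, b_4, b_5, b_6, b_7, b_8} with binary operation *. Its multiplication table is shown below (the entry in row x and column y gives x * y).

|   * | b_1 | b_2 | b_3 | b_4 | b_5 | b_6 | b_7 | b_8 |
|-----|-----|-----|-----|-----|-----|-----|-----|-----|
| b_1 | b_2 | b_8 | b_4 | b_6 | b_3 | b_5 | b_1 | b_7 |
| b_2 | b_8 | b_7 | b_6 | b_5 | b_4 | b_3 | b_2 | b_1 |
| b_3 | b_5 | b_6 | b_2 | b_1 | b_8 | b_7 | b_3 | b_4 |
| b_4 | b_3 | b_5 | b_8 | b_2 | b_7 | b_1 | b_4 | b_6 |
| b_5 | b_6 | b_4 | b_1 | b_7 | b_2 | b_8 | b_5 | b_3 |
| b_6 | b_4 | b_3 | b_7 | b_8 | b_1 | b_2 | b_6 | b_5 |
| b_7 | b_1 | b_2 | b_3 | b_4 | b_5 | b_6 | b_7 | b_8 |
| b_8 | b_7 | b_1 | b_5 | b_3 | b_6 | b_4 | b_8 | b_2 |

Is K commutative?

No

b_3 * b_8 = b_4 but b_8 * b_3 = b_5.
Since b_3 and b_8 do not commute, K is not abelian.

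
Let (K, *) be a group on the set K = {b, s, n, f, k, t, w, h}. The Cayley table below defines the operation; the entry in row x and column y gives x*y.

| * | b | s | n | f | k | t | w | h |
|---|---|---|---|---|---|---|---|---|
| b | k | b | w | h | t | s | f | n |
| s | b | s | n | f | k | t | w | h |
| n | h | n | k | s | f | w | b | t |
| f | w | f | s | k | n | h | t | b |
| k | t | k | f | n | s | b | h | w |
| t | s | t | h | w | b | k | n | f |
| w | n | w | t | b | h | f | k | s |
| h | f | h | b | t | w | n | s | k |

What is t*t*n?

t*t = k
k*n = f
(Structurally, K here is isomorphic to the quaternion group Q_8.)

f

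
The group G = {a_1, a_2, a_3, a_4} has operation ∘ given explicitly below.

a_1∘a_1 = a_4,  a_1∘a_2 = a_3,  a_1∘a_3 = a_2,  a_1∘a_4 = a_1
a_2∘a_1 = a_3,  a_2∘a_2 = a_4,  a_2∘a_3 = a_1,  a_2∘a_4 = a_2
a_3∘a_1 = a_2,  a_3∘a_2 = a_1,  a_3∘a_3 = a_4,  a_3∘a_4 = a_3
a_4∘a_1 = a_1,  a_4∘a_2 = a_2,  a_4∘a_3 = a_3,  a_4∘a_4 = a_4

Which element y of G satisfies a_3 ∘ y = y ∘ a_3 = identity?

a_3

First locate the identity: row a_4 matches the header, so a_4 is the identity.
Scan row a_3 for a_4: a_3 ∘ a_3 = a_4. Hence a_3^(-1) = a_3.
(Structurally, G here is isomorphic to the Klein four-group V_4.)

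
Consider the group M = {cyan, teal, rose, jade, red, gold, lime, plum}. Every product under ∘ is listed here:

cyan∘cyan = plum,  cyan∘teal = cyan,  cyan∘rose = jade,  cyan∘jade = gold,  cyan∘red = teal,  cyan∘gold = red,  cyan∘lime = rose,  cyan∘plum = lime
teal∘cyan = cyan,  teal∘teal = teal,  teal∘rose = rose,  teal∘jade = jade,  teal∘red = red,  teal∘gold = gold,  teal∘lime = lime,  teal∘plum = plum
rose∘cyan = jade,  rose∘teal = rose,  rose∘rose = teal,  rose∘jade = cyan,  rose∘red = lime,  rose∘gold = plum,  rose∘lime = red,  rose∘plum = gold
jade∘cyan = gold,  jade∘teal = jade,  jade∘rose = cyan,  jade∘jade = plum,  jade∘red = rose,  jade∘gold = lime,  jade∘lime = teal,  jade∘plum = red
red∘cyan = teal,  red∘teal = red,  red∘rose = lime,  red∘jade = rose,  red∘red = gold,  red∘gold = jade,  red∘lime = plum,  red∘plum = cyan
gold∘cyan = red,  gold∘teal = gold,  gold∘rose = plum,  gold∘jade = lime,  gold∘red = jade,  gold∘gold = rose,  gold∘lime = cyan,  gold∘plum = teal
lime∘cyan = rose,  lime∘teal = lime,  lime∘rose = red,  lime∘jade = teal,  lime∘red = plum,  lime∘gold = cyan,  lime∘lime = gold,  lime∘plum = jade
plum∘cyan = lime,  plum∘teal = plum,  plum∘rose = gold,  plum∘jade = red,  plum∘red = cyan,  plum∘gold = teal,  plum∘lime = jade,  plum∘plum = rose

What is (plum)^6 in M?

rose

plum^1 = plum
plum^2 = plum ∘ plum = rose
plum^3 = rose ∘ plum = gold
plum^4 = gold ∘ plum = teal
plum^5 = teal ∘ plum = plum
plum^6 = plum ∘ plum = rose
(Structurally, M here is isomorphic to the cyclic group Z_8.)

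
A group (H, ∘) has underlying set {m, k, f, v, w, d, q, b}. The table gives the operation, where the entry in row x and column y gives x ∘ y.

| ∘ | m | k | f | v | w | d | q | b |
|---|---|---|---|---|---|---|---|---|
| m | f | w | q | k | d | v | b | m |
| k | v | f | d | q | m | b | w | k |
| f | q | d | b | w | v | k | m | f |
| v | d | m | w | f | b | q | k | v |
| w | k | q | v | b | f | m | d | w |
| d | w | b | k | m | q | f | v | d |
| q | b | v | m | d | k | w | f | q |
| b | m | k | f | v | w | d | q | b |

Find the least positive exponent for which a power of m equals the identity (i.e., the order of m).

4

The identity element is b (its row matches the header).
m^1 = m
m^2 = m ∘ m = f
m^3 = f ∘ m = q
m^4 = q ∘ m = b
The first power of m equal to the identity is m^4, so ord(m) = 4.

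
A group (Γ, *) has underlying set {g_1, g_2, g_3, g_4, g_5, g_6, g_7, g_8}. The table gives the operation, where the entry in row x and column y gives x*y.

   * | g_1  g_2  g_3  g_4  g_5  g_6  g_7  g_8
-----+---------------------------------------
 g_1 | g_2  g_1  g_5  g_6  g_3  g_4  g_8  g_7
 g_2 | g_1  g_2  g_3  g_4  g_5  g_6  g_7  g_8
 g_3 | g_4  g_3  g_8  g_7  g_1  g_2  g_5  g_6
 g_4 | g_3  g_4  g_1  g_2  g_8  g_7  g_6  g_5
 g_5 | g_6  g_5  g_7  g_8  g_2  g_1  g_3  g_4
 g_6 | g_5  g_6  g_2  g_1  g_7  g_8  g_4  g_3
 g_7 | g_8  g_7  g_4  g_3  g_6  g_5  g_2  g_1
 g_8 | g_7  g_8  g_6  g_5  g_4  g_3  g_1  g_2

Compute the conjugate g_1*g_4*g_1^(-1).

The identity is g_2. In row g_1, the entry g_2 sits in column g_1, so g_1^(-1) = g_1.
g_1*g_4 = g_6
g_6*g_1 = g_5
(Structurally, Γ here is isomorphic to the dihedral group D_4.)

g_5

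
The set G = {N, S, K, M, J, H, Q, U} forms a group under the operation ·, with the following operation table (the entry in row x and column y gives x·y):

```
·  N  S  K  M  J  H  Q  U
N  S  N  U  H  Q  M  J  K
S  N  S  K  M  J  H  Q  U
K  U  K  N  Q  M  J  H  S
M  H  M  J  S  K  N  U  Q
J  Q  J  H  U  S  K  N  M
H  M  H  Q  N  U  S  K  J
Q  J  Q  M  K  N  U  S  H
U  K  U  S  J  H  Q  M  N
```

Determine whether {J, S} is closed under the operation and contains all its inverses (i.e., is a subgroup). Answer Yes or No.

{J, S} contains the identity S.
Checking products: every product of two elements of {J, S} (read from the table) lies in {J, S}, so the set is closed.
In a finite group, a nonempty closed subset is a subgroup. So {J, S} ≤ G.

Yes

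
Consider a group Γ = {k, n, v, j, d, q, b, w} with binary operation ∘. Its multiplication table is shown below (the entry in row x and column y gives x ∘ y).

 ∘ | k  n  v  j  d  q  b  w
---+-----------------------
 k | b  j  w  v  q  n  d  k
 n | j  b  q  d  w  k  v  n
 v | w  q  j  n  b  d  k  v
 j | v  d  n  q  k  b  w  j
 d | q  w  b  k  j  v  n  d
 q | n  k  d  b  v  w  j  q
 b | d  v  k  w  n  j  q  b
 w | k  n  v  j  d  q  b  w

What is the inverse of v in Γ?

k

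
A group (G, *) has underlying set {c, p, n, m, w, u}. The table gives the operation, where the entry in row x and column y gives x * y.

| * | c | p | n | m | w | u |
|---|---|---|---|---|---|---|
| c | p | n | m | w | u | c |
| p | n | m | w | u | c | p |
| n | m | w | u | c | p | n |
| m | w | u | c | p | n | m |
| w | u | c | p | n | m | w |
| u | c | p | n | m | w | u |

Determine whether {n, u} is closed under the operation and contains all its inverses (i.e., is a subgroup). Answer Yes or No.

{n, u} contains the identity u.
Checking products: every product of two elements of {n, u} (read from the table) lies in {n, u}, so the set is closed.
In a finite group, a nonempty closed subset is a subgroup. So {n, u} ≤ G.
(Structurally, G here is isomorphic to the cyclic group Z_6.)

Yes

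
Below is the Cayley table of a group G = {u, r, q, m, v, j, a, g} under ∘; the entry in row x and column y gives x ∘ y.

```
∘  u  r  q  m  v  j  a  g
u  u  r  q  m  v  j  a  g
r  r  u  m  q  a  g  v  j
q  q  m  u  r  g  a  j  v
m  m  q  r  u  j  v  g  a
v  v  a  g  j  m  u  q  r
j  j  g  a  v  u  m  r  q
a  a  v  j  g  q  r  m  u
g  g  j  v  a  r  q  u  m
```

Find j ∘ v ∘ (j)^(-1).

v

The identity is u. In row j, the entry u sits in column v, so j^(-1) = v.
j ∘ v = u
u ∘ v = v
(Structurally, G here is isomorphic to Z_2 x Z_4.)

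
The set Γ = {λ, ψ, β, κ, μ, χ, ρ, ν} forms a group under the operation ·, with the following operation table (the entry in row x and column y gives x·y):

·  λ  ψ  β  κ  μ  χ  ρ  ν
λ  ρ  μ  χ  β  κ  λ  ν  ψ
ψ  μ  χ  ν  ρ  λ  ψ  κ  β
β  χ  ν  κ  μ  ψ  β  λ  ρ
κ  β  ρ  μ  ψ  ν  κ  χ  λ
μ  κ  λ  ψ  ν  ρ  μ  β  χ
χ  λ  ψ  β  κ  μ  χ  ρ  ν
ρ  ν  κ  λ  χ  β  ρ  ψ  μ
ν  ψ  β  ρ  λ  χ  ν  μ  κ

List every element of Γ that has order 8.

{β, λ, μ, ν}

Identity is χ. Compute the order of each non-identity element by repeated multiplication:
  λ: λ → ρ → ν → ψ → μ → κ → β → χ  (order 8)
  ψ: ψ → χ  (order 2)
  β: β → κ → μ → ψ → ν → ρ → λ → χ  (order 8)
  κ: κ → ψ → ρ → χ  (order 4)
  μ: μ → ρ → β → ψ → λ → κ → ν → χ  (order 8)
  ρ: ρ → ψ → κ → χ  (order 4)
  ν: ν → κ → λ → ψ → β → ρ → μ → χ  (order 8)
Elements of order 8: {β, λ, μ, ν}.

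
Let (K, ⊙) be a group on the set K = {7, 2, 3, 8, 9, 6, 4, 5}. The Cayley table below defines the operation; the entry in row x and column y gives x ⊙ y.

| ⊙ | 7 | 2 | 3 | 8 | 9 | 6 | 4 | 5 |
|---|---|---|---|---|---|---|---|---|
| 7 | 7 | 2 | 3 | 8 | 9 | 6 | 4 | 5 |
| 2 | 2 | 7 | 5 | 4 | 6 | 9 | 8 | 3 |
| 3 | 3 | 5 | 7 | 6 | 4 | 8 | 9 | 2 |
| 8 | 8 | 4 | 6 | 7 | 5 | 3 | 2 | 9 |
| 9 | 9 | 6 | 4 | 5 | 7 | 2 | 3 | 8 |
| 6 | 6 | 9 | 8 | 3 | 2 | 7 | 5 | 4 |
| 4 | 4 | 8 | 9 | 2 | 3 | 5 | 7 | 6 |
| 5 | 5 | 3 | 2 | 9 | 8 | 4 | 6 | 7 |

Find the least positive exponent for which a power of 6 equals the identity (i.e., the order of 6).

2

The identity element is 7 (its row matches the header).
6^1 = 6
6^2 = 6 ⊙ 6 = 7
The first power of 6 equal to the identity is 6^2, so ord(6) = 2.
(Structurally, K here is isomorphic to the elementary abelian group (Z_2)^3.)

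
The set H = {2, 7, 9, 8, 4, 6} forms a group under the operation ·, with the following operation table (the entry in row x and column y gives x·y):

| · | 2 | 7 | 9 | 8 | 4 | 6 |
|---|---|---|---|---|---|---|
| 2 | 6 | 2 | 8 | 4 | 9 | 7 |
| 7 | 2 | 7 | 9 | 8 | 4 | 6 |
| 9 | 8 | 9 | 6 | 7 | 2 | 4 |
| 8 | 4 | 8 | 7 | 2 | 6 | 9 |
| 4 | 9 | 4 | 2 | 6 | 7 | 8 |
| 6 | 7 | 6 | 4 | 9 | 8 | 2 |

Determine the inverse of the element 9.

8

First locate the identity: row 7 matches the header, so 7 is the identity.
Scan row 9 for 7: 9·8 = 7. Hence 9^(-1) = 8.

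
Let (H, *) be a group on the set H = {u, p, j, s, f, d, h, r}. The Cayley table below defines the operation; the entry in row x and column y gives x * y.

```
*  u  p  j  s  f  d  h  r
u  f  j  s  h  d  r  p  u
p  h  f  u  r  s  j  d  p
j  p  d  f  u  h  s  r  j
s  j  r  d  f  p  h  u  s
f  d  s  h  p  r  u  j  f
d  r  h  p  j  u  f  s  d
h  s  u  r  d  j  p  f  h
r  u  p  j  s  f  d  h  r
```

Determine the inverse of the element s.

p

First locate the identity: row r matches the header, so r is the identity.
Scan row s for r: s * p = r. Hence s^(-1) = p.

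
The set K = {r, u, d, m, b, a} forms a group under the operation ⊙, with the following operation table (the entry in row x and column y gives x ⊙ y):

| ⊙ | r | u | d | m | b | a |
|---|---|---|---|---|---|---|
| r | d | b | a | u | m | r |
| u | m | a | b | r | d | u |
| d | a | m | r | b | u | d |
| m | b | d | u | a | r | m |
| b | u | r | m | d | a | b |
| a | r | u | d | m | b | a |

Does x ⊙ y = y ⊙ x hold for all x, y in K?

d ⊙ m = b but m ⊙ d = u.
Since d and m do not commute, K is not abelian.

No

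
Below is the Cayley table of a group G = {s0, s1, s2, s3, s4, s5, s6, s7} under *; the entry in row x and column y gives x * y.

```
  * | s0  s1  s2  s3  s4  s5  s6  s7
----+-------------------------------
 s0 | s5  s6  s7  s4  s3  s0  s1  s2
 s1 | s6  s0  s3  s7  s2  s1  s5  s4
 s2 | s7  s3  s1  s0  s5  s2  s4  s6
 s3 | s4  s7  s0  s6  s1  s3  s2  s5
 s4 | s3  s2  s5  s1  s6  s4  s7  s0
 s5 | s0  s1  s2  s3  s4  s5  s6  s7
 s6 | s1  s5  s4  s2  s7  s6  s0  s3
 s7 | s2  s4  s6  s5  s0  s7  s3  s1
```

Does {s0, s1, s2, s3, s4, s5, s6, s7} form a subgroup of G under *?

Yes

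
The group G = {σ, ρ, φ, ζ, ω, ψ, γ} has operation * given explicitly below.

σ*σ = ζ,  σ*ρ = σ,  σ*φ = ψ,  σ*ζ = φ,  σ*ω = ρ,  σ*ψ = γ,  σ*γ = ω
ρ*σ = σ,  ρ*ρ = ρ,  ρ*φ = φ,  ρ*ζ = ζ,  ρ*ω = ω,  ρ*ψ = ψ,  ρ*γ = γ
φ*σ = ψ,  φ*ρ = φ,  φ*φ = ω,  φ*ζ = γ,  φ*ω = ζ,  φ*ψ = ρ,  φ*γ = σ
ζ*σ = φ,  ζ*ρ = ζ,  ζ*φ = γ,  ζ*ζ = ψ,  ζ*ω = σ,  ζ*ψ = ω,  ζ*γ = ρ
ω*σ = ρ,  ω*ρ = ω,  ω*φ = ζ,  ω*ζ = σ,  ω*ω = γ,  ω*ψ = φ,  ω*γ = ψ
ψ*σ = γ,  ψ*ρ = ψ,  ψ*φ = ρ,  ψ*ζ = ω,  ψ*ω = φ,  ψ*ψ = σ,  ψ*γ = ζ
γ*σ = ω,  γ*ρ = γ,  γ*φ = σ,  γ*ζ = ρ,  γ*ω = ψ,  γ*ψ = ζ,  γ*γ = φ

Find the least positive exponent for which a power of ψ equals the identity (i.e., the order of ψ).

7

The identity element is ρ (its row matches the header).
ψ^1 = ψ
ψ^2 = ψ * ψ = σ
ψ^3 = σ * ψ = γ
ψ^4 = γ * ψ = ζ
ψ^5 = ζ * ψ = ω
ψ^6 = ω * ψ = φ
ψ^7 = φ * ψ = ρ
The first power of ψ equal to the identity is ψ^7, so ord(ψ) = 7.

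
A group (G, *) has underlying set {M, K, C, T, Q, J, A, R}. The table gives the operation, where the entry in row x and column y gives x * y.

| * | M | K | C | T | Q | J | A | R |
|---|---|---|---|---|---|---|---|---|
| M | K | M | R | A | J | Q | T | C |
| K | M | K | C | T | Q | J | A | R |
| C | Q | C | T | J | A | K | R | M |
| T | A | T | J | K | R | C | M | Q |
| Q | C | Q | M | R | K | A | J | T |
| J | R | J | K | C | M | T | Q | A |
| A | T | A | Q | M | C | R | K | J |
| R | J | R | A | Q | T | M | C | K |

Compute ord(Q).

2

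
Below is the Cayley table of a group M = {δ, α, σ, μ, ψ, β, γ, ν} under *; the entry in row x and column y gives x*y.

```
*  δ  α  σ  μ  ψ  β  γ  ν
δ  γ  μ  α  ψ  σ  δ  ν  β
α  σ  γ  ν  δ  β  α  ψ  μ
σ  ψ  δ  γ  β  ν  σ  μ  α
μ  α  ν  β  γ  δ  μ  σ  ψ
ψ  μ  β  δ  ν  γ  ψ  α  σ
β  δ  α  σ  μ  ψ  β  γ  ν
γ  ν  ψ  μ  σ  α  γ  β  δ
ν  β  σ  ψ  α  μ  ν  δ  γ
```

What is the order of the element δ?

The identity element is β (its row matches the header).
δ^1 = δ
δ^2 = δ*δ = γ
δ^3 = γ*δ = ν
δ^4 = ν*δ = β
The first power of δ equal to the identity is δ^4, so ord(δ) = 4.

4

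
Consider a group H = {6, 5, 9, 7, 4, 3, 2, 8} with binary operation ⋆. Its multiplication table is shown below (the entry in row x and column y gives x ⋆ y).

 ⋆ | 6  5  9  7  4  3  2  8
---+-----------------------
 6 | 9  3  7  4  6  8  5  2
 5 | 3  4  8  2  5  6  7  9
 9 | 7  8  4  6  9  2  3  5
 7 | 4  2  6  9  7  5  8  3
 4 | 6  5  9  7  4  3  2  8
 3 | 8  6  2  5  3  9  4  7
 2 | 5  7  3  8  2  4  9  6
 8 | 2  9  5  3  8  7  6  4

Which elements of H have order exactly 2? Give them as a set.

Identity is 4. Compute the order of each non-identity element by repeated multiplication:
  6: 6 → 9 → 7 → 4  (order 4)
  5: 5 → 4  (order 2)
  9: 9 → 4  (order 2)
  7: 7 → 9 → 6 → 4  (order 4)
  3: 3 → 9 → 2 → 4  (order 4)
  2: 2 → 9 → 3 → 4  (order 4)
  8: 8 → 4  (order 2)
Elements of order 2: {5, 8, 9}.

{5, 8, 9}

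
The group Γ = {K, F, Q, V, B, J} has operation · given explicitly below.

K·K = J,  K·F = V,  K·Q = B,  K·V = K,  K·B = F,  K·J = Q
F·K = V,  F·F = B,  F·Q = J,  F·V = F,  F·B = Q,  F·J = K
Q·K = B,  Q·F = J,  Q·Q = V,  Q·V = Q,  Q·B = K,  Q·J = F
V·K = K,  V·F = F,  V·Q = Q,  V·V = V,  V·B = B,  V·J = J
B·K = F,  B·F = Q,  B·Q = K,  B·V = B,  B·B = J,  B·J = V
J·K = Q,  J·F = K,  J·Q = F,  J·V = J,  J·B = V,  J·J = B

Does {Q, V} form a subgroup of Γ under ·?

{Q, V} contains the identity V.
Checking products: every product of two elements of {Q, V} (read from the table) lies in {Q, V}, so the set is closed.
In a finite group, a nonempty closed subset is a subgroup. So {Q, V} ≤ Γ.

Yes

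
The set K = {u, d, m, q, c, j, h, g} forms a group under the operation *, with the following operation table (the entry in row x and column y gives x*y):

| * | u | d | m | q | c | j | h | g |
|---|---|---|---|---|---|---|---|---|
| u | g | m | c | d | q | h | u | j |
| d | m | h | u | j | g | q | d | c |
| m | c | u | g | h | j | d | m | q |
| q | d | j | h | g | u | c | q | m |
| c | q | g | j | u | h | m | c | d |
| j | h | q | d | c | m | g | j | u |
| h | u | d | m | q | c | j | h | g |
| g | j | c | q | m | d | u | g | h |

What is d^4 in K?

d^1 = d
d^2 = d*d = h
d^3 = h*d = d
d^4 = d*d = h

h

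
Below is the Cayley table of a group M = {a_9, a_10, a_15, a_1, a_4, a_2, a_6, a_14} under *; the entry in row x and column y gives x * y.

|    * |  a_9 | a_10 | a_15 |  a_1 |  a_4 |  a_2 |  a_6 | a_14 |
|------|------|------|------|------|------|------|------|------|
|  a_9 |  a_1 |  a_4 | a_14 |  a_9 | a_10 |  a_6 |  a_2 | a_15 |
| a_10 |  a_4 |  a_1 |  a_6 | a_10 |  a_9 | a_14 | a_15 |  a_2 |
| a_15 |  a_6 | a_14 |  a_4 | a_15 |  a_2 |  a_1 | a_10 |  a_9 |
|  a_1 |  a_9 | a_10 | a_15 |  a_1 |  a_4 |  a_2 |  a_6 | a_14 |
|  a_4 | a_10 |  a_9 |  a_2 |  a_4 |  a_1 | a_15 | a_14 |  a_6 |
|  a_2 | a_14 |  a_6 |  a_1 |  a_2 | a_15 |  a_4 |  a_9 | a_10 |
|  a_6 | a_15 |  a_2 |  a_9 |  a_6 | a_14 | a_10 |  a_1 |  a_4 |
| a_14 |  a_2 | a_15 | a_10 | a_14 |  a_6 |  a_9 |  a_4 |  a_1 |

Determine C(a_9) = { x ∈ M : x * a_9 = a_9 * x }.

{a_1, a_10, a_4, a_9}

Compare row a_9 with column a_9 entry by entry.
a_10 * a_9 = a_4 = a_9 * a_10, so a_10 commutes with a_9.
a_15 * a_9 = a_6 but a_9 * a_15 = a_14, so a_15 does not.
Collecting the elements that commute with a_9: C(a_9) = {a_1, a_10, a_4, a_9}.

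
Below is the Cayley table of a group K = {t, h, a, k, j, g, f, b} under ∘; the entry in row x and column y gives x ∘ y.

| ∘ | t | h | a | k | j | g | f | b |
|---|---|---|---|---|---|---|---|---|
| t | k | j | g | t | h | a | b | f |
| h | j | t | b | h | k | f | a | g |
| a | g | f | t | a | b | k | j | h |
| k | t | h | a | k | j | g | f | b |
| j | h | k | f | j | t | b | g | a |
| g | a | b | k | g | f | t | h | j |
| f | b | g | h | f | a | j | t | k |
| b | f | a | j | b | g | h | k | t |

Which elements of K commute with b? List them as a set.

{b, f, k, t}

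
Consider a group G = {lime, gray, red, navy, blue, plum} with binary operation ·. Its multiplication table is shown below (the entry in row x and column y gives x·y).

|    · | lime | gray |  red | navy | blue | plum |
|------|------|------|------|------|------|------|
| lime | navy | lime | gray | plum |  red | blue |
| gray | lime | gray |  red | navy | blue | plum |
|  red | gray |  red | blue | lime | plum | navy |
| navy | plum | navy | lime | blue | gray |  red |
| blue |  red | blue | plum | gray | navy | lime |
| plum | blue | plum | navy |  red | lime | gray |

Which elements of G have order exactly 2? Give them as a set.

{plum}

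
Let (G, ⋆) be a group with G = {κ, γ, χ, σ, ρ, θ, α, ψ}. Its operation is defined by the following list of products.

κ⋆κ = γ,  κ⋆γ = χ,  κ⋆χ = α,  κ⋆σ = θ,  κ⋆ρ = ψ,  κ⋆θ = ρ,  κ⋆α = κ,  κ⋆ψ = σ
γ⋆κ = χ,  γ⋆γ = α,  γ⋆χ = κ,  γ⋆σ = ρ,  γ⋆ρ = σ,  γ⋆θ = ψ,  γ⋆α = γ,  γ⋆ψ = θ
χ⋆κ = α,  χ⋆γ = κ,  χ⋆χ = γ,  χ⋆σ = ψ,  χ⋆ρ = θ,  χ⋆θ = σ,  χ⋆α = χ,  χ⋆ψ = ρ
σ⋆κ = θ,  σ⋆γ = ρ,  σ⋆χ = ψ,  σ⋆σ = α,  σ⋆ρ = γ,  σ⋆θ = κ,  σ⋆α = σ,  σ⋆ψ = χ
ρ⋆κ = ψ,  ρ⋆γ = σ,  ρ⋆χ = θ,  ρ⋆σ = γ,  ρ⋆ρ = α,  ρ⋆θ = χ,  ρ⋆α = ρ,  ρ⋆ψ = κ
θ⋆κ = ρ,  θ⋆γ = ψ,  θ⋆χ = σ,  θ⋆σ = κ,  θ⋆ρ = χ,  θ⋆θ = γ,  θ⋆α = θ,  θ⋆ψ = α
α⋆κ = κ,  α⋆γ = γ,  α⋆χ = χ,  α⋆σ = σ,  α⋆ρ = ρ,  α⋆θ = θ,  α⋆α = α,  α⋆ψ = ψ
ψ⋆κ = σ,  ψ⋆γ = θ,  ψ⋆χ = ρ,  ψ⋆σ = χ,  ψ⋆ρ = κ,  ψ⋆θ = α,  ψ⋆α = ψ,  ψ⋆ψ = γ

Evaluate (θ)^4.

θ^1 = θ
θ^2 = θ ⋆ θ = γ
θ^3 = γ ⋆ θ = ψ
θ^4 = ψ ⋆ θ = α
(Structurally, G here is isomorphic to Z_2 x Z_4.)

α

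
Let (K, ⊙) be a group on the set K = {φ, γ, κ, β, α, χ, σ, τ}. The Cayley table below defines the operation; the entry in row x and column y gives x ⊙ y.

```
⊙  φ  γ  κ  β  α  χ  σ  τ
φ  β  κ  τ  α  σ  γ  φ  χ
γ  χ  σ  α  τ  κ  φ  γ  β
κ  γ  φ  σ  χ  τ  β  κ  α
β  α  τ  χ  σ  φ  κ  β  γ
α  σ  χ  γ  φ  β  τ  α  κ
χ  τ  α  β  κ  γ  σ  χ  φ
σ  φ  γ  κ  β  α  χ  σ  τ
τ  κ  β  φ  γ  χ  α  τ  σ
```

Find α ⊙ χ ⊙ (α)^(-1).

The identity is σ. In row α, the entry σ sits in column φ, so α^(-1) = φ.
α ⊙ χ = τ
τ ⊙ φ = κ

κ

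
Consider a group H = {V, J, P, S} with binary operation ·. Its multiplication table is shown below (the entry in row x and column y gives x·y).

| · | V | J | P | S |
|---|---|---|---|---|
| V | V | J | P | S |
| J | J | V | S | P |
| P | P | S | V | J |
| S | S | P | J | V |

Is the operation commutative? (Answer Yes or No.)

Yes

Check whether the table is symmetric across its main diagonal.
Every entry (row x, col y) equals the entry (row y, col x), so H is abelian.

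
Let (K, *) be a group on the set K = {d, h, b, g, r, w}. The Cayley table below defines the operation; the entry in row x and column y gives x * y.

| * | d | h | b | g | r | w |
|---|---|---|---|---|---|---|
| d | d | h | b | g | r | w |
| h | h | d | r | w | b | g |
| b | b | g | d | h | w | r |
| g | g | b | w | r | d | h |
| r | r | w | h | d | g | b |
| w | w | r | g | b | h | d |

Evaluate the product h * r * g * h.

h * r = b
b * g = h
h * h = d

d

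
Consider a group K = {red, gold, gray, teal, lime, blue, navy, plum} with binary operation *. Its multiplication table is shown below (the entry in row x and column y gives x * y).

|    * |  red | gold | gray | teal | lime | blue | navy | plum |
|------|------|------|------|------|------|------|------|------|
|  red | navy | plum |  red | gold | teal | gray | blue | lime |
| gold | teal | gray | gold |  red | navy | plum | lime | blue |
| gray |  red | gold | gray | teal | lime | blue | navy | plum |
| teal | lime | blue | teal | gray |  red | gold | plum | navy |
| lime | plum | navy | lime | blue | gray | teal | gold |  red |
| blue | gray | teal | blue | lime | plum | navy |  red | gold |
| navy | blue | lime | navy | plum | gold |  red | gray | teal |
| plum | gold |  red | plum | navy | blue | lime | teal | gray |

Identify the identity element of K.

The identity e satisfies e * x = x for all x, so its row in the table reproduces the column headers.
Row gray reads: red, gold, gray, teal, lime, blue, navy, plum — exactly the header order. So gray is the identity.

gray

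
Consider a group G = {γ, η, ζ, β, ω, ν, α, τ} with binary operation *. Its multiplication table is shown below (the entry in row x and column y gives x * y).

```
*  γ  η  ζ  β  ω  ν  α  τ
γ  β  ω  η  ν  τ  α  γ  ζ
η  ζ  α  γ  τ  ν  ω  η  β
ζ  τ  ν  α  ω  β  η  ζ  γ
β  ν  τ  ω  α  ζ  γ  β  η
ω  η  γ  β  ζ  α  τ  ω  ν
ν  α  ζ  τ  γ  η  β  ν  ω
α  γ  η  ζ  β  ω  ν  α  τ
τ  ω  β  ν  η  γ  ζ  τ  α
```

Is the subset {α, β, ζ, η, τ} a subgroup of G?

β * ζ = ω, which is not in {α, β, ζ, η, τ}.
The subset is not closed under *, so it is not a subgroup.
(Structurally, G here is isomorphic to the dihedral group D_4.)

No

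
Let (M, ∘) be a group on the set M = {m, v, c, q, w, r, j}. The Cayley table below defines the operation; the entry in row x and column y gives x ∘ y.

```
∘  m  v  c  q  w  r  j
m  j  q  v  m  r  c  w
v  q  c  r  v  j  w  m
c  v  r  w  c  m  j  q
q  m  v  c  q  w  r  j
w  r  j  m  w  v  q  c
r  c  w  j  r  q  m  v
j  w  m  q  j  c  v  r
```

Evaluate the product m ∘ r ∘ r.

j

m ∘ r = c
c ∘ r = j
(Structurally, M here is isomorphic to the cyclic group Z_7.)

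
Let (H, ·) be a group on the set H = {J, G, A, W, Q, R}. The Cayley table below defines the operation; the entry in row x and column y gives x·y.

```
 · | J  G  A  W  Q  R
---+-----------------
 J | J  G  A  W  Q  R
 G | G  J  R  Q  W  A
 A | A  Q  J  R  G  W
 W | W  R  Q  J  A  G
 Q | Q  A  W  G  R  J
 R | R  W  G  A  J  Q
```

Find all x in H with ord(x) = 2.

Identity is J. Compute the order of each non-identity element by repeated multiplication:
  G: G → J  (order 2)
  A: A → J  (order 2)
  W: W → J  (order 2)
  Q: Q → R → J  (order 3)
  R: R → Q → J  (order 3)
Elements of order 2: {A, G, W}.
(Structurally, H here is isomorphic to the symmetric group S_3.)

{A, G, W}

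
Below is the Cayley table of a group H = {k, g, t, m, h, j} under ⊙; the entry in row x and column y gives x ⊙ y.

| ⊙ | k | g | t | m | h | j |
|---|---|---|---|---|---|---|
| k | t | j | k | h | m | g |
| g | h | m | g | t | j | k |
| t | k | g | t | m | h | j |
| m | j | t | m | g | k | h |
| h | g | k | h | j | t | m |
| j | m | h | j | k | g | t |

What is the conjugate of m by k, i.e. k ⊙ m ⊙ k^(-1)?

The identity is t. In row k, the entry t sits in column k, so k^(-1) = k.
k ⊙ m = h
h ⊙ k = g

g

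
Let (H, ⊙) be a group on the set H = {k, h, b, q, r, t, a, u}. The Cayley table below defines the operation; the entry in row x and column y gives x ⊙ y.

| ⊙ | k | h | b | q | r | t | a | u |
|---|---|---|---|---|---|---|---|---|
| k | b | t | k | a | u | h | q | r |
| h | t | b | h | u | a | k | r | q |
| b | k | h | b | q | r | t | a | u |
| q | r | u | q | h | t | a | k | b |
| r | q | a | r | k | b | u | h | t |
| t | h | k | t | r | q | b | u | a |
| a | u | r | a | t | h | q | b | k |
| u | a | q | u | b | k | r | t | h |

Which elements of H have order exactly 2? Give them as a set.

{a, h, k, r, t}

Identity is b. Compute the order of each non-identity element by repeated multiplication:
  k: k → b  (order 2)
  h: h → b  (order 2)
  q: q → h → u → b  (order 4)
  r: r → b  (order 2)
  t: t → b  (order 2)
  a: a → b  (order 2)
  u: u → h → q → b  (order 4)
Elements of order 2: {a, h, k, r, t}.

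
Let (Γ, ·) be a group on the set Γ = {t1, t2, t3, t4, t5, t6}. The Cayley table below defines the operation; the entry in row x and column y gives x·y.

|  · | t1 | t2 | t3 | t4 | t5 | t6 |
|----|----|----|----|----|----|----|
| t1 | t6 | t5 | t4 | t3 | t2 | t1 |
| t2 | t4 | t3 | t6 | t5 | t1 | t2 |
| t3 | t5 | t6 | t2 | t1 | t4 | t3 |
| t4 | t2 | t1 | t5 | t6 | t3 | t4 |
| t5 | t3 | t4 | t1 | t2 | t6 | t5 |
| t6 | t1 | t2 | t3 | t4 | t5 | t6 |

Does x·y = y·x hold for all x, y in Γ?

t2·t4 = t5 but t4·t2 = t1.
Since t2 and t4 do not commute, Γ is not abelian.

No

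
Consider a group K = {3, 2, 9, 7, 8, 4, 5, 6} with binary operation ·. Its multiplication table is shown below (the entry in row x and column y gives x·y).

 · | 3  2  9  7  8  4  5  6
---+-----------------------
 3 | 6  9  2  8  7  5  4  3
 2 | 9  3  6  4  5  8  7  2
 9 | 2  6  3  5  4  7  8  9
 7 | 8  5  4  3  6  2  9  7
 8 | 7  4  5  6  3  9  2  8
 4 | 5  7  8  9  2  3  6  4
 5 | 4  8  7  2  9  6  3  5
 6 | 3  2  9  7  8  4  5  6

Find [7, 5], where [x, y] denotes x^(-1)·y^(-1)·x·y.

Identity is 6; from the table 7^(-1) = 8 and 5^(-1) = 4.
8·4 = 9
9·7 = 5
5·5 = 3

3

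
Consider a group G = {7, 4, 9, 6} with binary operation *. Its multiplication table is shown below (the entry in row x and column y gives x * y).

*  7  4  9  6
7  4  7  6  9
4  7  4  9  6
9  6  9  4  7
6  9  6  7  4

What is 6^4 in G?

4

6^1 = 6
6^2 = 6 * 6 = 4
6^3 = 4 * 6 = 6
6^4 = 6 * 6 = 4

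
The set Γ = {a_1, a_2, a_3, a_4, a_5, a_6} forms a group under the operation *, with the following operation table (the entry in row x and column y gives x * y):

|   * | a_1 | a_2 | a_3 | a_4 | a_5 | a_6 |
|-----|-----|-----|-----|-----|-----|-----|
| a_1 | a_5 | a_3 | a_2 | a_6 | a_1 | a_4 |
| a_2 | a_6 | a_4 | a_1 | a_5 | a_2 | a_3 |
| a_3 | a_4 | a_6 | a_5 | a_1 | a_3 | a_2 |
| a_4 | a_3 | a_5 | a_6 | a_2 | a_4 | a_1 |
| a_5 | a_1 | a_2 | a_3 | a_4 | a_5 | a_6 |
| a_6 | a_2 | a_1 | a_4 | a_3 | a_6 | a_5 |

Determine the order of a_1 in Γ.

2

The identity element is a_5 (its row matches the header).
a_1^1 = a_1
a_1^2 = a_1 * a_1 = a_5
The first power of a_1 equal to the identity is a_1^2, so ord(a_1) = 2.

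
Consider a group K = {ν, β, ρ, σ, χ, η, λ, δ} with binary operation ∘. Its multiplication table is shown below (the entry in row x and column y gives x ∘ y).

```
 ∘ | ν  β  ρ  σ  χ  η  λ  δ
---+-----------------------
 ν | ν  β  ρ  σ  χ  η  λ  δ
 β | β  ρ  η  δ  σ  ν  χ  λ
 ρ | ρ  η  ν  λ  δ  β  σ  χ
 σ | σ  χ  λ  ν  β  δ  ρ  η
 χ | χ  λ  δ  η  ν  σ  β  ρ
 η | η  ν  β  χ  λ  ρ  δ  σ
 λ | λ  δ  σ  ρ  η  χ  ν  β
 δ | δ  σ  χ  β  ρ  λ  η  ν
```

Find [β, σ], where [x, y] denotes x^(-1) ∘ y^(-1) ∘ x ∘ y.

ρ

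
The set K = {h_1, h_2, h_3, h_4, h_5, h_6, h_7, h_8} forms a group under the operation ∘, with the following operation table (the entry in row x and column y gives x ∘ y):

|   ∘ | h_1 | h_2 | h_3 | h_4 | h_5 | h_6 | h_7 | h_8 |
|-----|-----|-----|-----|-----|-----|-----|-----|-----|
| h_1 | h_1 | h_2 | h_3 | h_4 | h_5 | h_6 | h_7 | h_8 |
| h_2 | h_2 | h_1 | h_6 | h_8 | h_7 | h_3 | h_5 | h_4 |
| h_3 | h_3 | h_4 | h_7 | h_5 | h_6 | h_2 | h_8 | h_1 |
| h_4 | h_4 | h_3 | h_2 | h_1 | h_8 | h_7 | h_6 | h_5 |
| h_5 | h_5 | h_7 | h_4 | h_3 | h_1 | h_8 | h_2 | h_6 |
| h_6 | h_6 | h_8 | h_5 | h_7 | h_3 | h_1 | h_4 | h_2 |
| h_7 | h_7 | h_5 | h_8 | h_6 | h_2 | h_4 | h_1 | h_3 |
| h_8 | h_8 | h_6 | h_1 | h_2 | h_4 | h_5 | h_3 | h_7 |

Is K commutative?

h_8 ∘ h_2 = h_6 but h_2 ∘ h_8 = h_4.
Since h_8 and h_2 do not commute, K is not abelian.

No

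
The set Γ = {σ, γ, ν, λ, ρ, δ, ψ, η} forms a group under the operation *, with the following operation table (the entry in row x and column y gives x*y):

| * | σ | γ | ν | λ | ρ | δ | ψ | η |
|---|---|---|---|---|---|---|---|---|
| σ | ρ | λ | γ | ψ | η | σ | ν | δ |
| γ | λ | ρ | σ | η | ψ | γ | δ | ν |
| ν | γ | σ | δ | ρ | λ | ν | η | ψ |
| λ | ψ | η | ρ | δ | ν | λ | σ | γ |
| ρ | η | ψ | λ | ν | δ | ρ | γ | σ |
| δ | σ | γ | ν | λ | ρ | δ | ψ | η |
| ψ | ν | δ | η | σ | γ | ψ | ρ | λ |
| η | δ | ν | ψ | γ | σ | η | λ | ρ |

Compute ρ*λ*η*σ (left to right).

ρ*λ = ν
ν*η = ψ
ψ*σ = ν

ν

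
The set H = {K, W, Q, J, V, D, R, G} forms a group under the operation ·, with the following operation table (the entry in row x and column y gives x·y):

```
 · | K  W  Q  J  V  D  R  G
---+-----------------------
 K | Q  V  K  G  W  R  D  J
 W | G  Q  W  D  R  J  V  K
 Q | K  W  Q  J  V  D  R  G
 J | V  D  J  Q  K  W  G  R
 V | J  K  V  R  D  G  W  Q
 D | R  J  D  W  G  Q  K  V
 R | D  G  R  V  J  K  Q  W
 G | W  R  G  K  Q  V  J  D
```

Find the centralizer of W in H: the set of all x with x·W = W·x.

Compare row W with column W entry by entry.
J·W = D = W·J, so J commutes with W.
G·W = R but W·G = K, so G does not.
Collecting the elements that commute with W: C(W) = {D, J, Q, W}.

{D, J, Q, W}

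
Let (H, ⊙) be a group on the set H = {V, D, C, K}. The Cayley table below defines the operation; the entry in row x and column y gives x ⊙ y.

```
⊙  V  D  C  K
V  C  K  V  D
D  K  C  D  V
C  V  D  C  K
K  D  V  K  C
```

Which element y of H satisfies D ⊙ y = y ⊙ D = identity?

First locate the identity: row C matches the header, so C is the identity.
Scan row D for C: D ⊙ D = C. Hence D^(-1) = D.
(Structurally, H here is isomorphic to the Klein four-group V_4.)

D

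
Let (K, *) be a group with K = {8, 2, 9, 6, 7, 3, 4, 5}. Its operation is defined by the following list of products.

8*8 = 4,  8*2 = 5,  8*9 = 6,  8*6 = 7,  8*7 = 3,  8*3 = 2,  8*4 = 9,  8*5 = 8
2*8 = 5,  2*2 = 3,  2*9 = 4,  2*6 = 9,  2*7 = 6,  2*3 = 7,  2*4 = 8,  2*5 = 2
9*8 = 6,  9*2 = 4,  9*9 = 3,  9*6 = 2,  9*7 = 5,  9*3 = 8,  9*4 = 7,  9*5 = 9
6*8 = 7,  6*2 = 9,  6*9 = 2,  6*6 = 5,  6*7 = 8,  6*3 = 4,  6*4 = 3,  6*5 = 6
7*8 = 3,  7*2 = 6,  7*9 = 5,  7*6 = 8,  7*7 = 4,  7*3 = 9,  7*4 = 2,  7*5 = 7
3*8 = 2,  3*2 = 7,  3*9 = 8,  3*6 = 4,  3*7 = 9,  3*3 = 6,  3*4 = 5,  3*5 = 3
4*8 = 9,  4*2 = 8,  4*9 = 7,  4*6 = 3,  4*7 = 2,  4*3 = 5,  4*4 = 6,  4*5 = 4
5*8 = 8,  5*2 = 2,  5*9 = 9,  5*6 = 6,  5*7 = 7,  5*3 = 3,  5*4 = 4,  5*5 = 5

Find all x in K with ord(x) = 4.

{3, 4}

Identity is 5. Compute the order of each non-identity element by repeated multiplication:
  8: 8 → 4 → 9 → 6 → 7 → 3 → 2 → 5  (order 8)
  2: 2 → 3 → 7 → 6 → 9 → 4 → 8 → 5  (order 8)
  9: 9 → 3 → 8 → 6 → 2 → 4 → 7 → 5  (order 8)
  6: 6 → 5  (order 2)
  7: 7 → 4 → 2 → 6 → 8 → 3 → 9 → 5  (order 8)
  3: 3 → 6 → 4 → 5  (order 4)
  4: 4 → 6 → 3 → 5  (order 4)
Elements of order 4: {3, 4}.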